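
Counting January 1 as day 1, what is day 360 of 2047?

January has 31 days (360 − 31 = 329 remain).
February has 28 days (329 − 28 = 301 remain).
March has 31 days (301 − 31 = 270 remain).
April has 30 days (270 − 30 = 240 remain).
May has 31 days (240 − 31 = 209 remain).
June has 30 days (209 − 30 = 179 remain).
July has 31 days (179 − 31 = 148 remain).
August has 31 days (148 − 31 = 117 remain).
September has 30 days (117 − 30 = 87 remain).
October has 31 days (87 − 31 = 56 remain).
November has 30 days (56 − 30 = 26 remain).
26 into December → December 26.

December 26, 2047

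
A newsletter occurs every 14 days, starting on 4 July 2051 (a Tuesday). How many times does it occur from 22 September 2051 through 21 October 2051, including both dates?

Occurrences land 14·i days after 4 July 2051 for i = 0, 1, 2, …
22 September 2051 is 80 days after the start; 80 ÷ 14 = 5 remainder 10; since the remainder is 10, round up to i = 6. First occurrence in the window: #7 on 26 September 2051 (6×14 = 84 days in).
21 October 2051 is 109 days after the start; 109 ÷ 14 = 7 remainder 11. Last occurrence in the window: #8 on 10 October 2051.
Occurrences #7 through #8: 2 in total.

2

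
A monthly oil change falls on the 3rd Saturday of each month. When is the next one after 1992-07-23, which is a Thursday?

July 1992 starts on a Wednesday; its first Saturday is the 4th, so the 3rd Saturday is the 18th — 1992-07-18.
That is not after 1992-07-23, so look at August 1992.
August 1992 starts on a Saturday; its first Saturday is the 1st, so the 3rd Saturday is the 15th — 1992-08-15.

1992-08-15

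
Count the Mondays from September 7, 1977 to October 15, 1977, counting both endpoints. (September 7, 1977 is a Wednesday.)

September 7, 1977 is a Wednesday; the first Monday on or after it is September 12, 1977 (5 days later).
From September 12, 1977 to October 15, 1977: 18 + 15 = 33 days (rest of September, October).
33 ÷ 7 = 4 full weeks with remainder 5, so 4 more Mondays after the first → 5.

5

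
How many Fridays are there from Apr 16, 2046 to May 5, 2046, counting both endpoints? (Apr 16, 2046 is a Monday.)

Apr 16, 2046 is a Monday; the first Friday on or after it is Apr 20, 2046 (4 days later).
From Apr 20, 2046 to May 5, 2046: 10 + 5 = 15 days (rest of Apr, May).
15 ÷ 7 = 2 full weeks with remainder 1, so 2 more Fridays after the first → 3.

3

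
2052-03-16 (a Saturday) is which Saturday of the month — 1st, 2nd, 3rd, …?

3rd

Day 16 falls in week ⌈16/7⌉ of the month.
Days 1–7 hold the 1st Saturday, 8–14 the 2nd, 15–21 the 3rd, 22–28 the 4th, 29–31 the 5th.
16 is in the range for the 3rd.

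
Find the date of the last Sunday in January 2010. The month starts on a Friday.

January 2010 begins on a Friday, so the first Sunday is January 3 (2 days later).
January 2010 has 31 days. Adding weeks: 3, 10, 17, 24, 31 — the last one ≤ 31 is the 31st.

2010-01-31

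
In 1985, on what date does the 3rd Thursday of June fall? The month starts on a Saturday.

June 1985 begins on a Saturday, so the first Thursday is June 6 (5 days later).
The 3rd Thursday is 2 weeks later: 6 + 14 = 20.

June 20, 1985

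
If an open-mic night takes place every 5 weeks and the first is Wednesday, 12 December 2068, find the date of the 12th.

The 12th occurrence is 11 intervals after the first: 11 × 35 = 385 days after 12 December 2068.
December has 31 days — 19 days to the end of December leaves 366.
January has 31 days (335 left).
February has 28 days (307 left).
March has 31 days (276 left).
April has 30 days (246 left).
May has 31 days (215 left).
June has 30 days (185 left).
July has 31 days (154 left).
August has 31 days (123 left).
September has 30 days (93 left).
October has 31 days (62 left).
November has 30 days (32 left).
December has 31 days (1 left).
1 day into January → 1 January 2070.

1 January 2070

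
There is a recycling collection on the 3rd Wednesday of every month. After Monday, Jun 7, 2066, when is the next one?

Jun 2066 starts on a Tuesday; its first Wednesday is the 2nd, so the 3rd Wednesday is the 16th — Jun 16, 2066.
Jun 16, 2066 is after Jun 7, 2066, so that is the next one.

Jun 16, 2066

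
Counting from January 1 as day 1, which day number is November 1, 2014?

305

Days in months before November: 31 + 28 + 31 + 30 + 31 + 30 + 31 + 31 + 30 + 31 = 304.
Plus 1 day into November → day 305.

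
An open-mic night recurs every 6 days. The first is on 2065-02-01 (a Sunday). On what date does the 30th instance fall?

2065-07-25

The 30th occurrence is 29 intervals after the first: 29 × 6 = 174 days after 2065-02-01.
February has 28 days — 27 days to the end of February leaves 147.
March has 31 days (116 left).
April has 30 days (86 left).
May has 31 days (55 left).
June has 30 days (25 left).
25 days into July → 2065-07-25.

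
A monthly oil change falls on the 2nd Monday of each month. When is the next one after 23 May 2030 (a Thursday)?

10 June 2030

May 2030 starts on a Wednesday; its first Monday is the 6th, so the 2nd Monday is the 13th — 13 May 2030.
That is not after 23 May 2030, so look at June 2030.
June 2030 starts on a Saturday; its first Monday is the 3rd, so the 2nd Monday is the 10th — 10 June 2030.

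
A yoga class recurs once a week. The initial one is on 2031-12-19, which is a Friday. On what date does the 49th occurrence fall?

2032-11-19

The 49th occurrence is 48 intervals after the first: 48 × 7 = 336 days after 2031-12-19.
December has 31 days — 12 days to the end of December leaves 324.
January has 31 days (293 left).
February has 29 days (264 left).
March has 31 days (233 left).
April has 30 days (203 left).
May has 31 days (172 left).
June has 30 days (142 left).
July has 31 days (111 left).
August has 31 days (80 left).
September has 30 days (50 left).
October has 31 days (19 left).
19 days into November → 2032-11-19.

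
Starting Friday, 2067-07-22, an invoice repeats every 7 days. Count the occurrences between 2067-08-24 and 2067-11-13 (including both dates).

12

Occurrences land 7·i days after 2067-07-22 for i = 0, 1, 2, …
2067-08-24 is 33 days after the start; 33 ÷ 7 = 4 remainder 5; since the remainder is 5, round up to i = 5. First occurrence in the window: #6 on 2067-08-26 (5×7 = 35 days in).
2067-11-13 is 114 days after the start; 114 ÷ 7 = 16 remainder 2. Last occurrence in the window: #17 on 2067-11-11.
Occurrences #6 through #17: 12 in total.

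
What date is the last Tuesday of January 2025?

The first Tuesday of January 2025 is January 7.
January 2025 has 31 days. Adding weeks: 7, 14, 21, 28 — the last one ≤ 31 is the 28th.

28 January 2025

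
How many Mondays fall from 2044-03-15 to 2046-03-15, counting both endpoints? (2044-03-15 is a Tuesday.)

2044-03-15 is a Tuesday; the first Monday on or after it is 2044-03-21 (6 days later).
From 2044-03-21 to 2046-03-15: 285 + 365 + 74 = 724 days (rest of 2044, 2045, to 2046-03-15 in 2046).
724 ÷ 7 = 103 full weeks with remainder 3, so 103 more Mondays after the first → 104.

104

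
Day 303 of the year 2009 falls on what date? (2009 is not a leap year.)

January has 31 days (303 − 31 = 272 remain).
February has 28 days (272 − 28 = 244 remain).
March has 31 days (244 − 31 = 213 remain).
April has 30 days (213 − 30 = 183 remain).
May has 31 days (183 − 31 = 152 remain).
June has 30 days (152 − 30 = 122 remain).
July has 31 days (122 − 31 = 91 remain).
August has 31 days (91 − 31 = 60 remain).
September has 30 days (60 − 30 = 30 remain).
30 into October → October 30.

2009-10-30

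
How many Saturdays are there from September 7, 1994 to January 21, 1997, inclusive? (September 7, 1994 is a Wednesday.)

September 7, 1994 is a Wednesday; the first Saturday on or after it is September 10, 1994 (3 days later).
From September 10, 1994 to January 21, 1997: 112 + 365 + 366 + 21 = 864 days (rest of 1994, 1995, 1996, to January 21, 1997 in 1997).
864 ÷ 7 = 123 full weeks with remainder 3, so 123 more Saturdays after the first → 124.

124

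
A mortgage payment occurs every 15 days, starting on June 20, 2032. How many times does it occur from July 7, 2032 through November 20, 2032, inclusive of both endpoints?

Occurrences land 15·i days after June 20, 2032 for i = 0, 1, 2, …
July 7, 2032 is 17 days after the start; 17 ÷ 15 = 1 remainder 2; since the remainder is 2, round up to i = 2. First occurrence in the window: #3 on July 20, 2032 (2×15 = 30 days in).
November 20, 2032 is 153 days after the start; 153 ÷ 15 = 10 remainder 3. Last occurrence in the window: #11 on November 17, 2032.
Occurrences #3 through #11: 9 in total.

9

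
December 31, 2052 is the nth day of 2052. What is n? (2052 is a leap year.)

366

Days in months before December: 31 + 29 + 31 + 30 + 31 + 30 + 31 + 31 + 30 + 31 + 30 = 335.
Plus 31 days into December → day 366.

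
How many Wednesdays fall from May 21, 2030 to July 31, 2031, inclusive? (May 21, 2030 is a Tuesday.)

63

May 21, 2030 is a Tuesday; the first Wednesday on or after it is May 22, 2030 (1 day later).
From May 22, 2030 to July 31, 2031: 223 + 212 = 435 days (rest of 2030, to July 31, 2031 in 2031).
435 ÷ 7 = 62 full weeks with remainder 1, so 62 more Wednesdays after the first → 63.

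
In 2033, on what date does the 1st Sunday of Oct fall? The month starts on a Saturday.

Oct 2033 begins on a Saturday, so the first Sunday is Oct 2 (1 day later).

Oct 2, 2033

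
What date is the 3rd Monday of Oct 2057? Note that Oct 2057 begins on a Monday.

Oct 15, 2057

Oct 2057 begins on a Monday, so the first Monday is Oct 1.
The 3rd Monday is 2 weeks later: 1 + 14 = 15.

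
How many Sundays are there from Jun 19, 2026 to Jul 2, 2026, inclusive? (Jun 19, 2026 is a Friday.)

2

Jun 19, 2026 is a Friday; the first Sunday on or after it is Jun 21, 2026 (2 days later).
From Jun 21, 2026 to Jul 2, 2026: 9 + 2 = 11 days (rest of Jun, Jul).
11 ÷ 7 = 1 full weeks with remainder 4, so 1 more Sundays after the first → 2.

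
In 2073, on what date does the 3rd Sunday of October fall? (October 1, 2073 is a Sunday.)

October 2073 begins on a Sunday, so the first Sunday is October 1.
The 3rd Sunday is 2 weeks later: 1 + 14 = 15.

15 October 2073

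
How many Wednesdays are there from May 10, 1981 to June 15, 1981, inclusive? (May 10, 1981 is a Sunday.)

5

May 10, 1981 is a Sunday; the first Wednesday on or after it is May 13, 1981 (3 days later).
From May 13, 1981 to June 15, 1981: 18 + 15 = 33 days (rest of May, June).
33 ÷ 7 = 4 full weeks with remainder 5, so 4 more Wednesdays after the first → 5.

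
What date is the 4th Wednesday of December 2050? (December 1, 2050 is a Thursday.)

2050-12-28

December 2050 begins on a Thursday, so the first Wednesday is December 7 (6 days later).
The 4th Wednesday is 3 weeks later: 7 + 21 = 28.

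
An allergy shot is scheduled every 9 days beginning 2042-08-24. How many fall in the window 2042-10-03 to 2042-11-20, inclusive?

Occurrences land 9·i days after 2042-08-24 for i = 0, 1, 2, …
2042-10-03 is 40 days after the start; 40 ÷ 9 = 4 remainder 4; since the remainder is 4, round up to i = 5. First occurrence in the window: #6 on 2042-10-08 (5×9 = 45 days in).
2042-11-20 is 88 days after the start; 88 ÷ 9 = 9 remainder 7. Last occurrence in the window: #10 on 2042-11-13.
Occurrences #6 through #10: 5 in total.

5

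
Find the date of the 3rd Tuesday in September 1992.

15 September 1992

September 1992 begins on a Tuesday, so the first Tuesday is September 1.
The 3rd Tuesday is 2 weeks later: 1 + 14 = 15.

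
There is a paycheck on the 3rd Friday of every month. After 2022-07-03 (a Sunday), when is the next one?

2022-07-15

July 2022 starts on a Friday; its first Friday is the 1st, so the 3rd Friday is the 15th — 2022-07-15.
2022-07-15 is after 2022-07-03, so that is the next one.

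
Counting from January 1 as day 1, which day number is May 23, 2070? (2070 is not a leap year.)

143

Days in months before May: 31 + 28 + 31 + 30 = 120.
Plus 23 days into May → day 143.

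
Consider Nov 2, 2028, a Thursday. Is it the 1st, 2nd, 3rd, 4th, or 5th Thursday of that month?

Day 2 falls in week ⌈2/7⌉ of the month.
Days 1–7 hold the 1st Thursday, 8–14 the 2nd, 15–21 the 3rd, 22–28 the 4th, 29–31 the 5th.
2 is in the range for the 1st.

1st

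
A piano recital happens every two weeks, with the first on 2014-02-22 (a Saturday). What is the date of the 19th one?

2014-11-01

The 19th occurrence is 18 intervals after the first: 18 × 14 = 252 days after 2014-02-22.
February has 28 days — 6 days to the end of February leaves 246.
March has 31 days (215 left).
April has 30 days (185 left).
May has 31 days (154 left).
June has 30 days (124 left).
July has 31 days (93 left).
August has 31 days (62 left).
September has 30 days (32 left).
October has 31 days (1 left).
1 day into November → 2014-11-01.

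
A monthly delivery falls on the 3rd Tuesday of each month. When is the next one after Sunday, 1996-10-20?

1996-11-19

October 1996 starts on a Tuesday; its first Tuesday is the 1st, so the 3rd Tuesday is the 15th — 1996-10-15.
That is not after 1996-10-20, so look at November 1996.
November 1996 starts on a Friday; its first Tuesday is the 5th, so the 3rd Tuesday is the 19th — 1996-11-19.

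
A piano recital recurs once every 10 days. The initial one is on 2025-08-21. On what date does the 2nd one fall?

2025-08-31

The 2nd occurrence is 1 interval after the first: 1 × 10 = 10 days after 2025-08-21.
10 days later is 2025-08-31.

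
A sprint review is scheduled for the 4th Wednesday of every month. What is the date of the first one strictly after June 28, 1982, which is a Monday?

June 1982 starts on a Tuesday; its first Wednesday is the 2nd, so the 4th Wednesday is the 23rd — June 23, 1982.
That is not after June 28, 1982, so look at July 1982.
July 1982 starts on a Thursday; its first Wednesday is the 7th, so the 4th Wednesday is the 28th — July 28, 1982.

July 28, 1982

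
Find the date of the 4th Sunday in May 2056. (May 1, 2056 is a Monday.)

28 May 2056

May 2056 begins on a Monday, so the first Sunday is May 7 (6 days later).
The 4th Sunday is 3 weeks later: 7 + 21 = 28.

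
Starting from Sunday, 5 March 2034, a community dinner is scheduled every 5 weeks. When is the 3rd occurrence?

The 3rd occurrence is 2 intervals after the first: 2 × 35 = 70 days after 5 March 2034.
March has 31 days — 26 days to the end of March leaves 44.
April has 30 days (14 left).
14 days into May → 14 May 2034.

14 May 2034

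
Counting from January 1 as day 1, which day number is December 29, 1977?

363

Days in months before December: 31 + 28 + 31 + 30 + 31 + 30 + 31 + 31 + 30 + 31 + 30 = 334.
Plus 29 days into December → day 363.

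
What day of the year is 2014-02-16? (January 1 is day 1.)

Days in months before February: 31 = 31.
Plus 16 days into February → day 47.

47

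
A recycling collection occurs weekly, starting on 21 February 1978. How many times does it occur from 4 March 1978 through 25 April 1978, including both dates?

8

Occurrences land 7·i days after 21 February 1978 for i = 0, 1, 2, …
4 March 1978 is 11 days after the start; 11 ÷ 7 = 1 remainder 4; since the remainder is 4, round up to i = 2. First occurrence in the window: #3 on 7 March 1978 (2×7 = 14 days in).
25 April 1978 is 63 days after the start; 63 ÷ 7 = 9 remainder 0. Last occurrence in the window: #10 on 25 April 1978.
Occurrences #3 through #10: 8 in total.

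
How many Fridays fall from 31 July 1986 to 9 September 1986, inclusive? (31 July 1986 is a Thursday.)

31 July 1986 is a Thursday; the first Friday on or after it is 1 August 1986 (1 day later).
From 1 August 1986 to 9 September 1986: 30 + 9 = 39 days (rest of August, September).
39 ÷ 7 = 5 full weeks with remainder 4, so 5 more Fridays after the first → 6.

6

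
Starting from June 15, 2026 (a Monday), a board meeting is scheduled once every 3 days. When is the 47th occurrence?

October 31, 2026

The 47th occurrence is 46 intervals after the first: 46 × 3 = 138 days after June 15, 2026.
June has 30 days — 15 days to the end of June leaves 123.
July has 31 days (92 left).
August has 31 days (61 left).
September has 30 days (31 left).
31 days into October → October 31, 2026.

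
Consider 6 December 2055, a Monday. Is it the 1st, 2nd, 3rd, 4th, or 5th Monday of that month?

Day 6 falls in week ⌈6/7⌉ of the month.
Days 1–7 hold the 1st Monday, 8–14 the 2nd, 15–21 the 3rd, 22–28 the 4th, 29–31 the 5th.
6 is in the range for the 1st.

1st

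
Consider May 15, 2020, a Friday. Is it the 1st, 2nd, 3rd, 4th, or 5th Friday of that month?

3rd

Day 15 falls in week ⌈15/7⌉ of the month.
Days 1–7 hold the 1st Friday, 8–14 the 2nd, 15–21 the 3rd, 22–28 the 4th, 29–31 the 5th.
15 is in the range for the 3rd.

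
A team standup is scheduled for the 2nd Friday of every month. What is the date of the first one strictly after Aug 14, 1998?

Aug 1998 starts on a Saturday; its first Friday is the 7th, so the 2nd Friday is the 14th — Aug 14, 1998.
That is not after Aug 14, 1998, so look at Sep 1998.
Sep 1998 starts on a Tuesday; its first Friday is the 4th, so the 2nd Friday is the 11th — Sep 11, 1998.

Sep 11, 1998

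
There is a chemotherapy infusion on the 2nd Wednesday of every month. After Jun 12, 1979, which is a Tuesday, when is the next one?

Jun 13, 1979

Jun 1979 starts on a Friday; its first Wednesday is the 6th, so the 2nd Wednesday is the 13th — Jun 13, 1979.
Jun 13, 1979 is after Jun 12, 1979, so that is the next one.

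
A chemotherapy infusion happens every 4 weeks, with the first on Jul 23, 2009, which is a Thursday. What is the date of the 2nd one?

Aug 20, 2009

The 2nd occurrence is 1 interval after the first: 1 × 28 = 28 days after Jul 23, 2009.
Jul has 31 days — 8 days to the end of Jul leaves 20.
20 days into Aug → Aug 20, 2009.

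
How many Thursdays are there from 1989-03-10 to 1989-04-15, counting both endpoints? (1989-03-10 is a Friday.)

5

1989-03-10 is a Friday; the first Thursday on or after it is 1989-03-16 (6 days later).
From 1989-03-16 to 1989-04-15: 15 + 15 = 30 days (rest of March, April).
30 ÷ 7 = 4 full weeks with remainder 2, so 4 more Thursdays after the first → 5.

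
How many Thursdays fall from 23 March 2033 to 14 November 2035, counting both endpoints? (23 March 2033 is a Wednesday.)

23 March 2033 is a Wednesday; the first Thursday on or after it is 24 March 2033 (1 day later).
From 24 March 2033 to 14 November 2035: 282 + 365 + 318 = 965 days (rest of 2033, 2034, to 14 November 2035 in 2035).
965 ÷ 7 = 137 full weeks with remainder 6, so 137 more Thursdays after the first → 138.

138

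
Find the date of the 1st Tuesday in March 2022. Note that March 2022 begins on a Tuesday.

March 2022 begins on a Tuesday, so the first Tuesday is March 1.

March 1, 2022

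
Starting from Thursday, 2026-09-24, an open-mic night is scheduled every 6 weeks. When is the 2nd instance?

The 2nd occurrence is 1 interval after the first: 1 × 42 = 42 days after 2026-09-24.
September has 30 days — 6 days to the end of September leaves 36.
October has 31 days (5 left).
5 days into November → 2026-11-05.

2026-11-05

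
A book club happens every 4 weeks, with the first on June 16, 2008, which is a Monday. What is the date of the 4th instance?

The 4th occurrence is 3 intervals after the first: 3 × 28 = 84 days after June 16, 2008.
June has 30 days — 14 days to the end of June leaves 70.
July has 31 days (39 left).
August has 31 days (8 left).
8 days into September → September 8, 2008.

September 8, 2008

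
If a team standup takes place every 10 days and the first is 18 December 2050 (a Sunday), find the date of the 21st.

The 21st occurrence is 20 intervals after the first: 20 × 10 = 200 days after 18 December 2050.
December has 31 days — 13 days to the end of December leaves 187.
January has 31 days (156 left).
February has 28 days (128 left).
March has 31 days (97 left).
April has 30 days (67 left).
May has 31 days (36 left).
June has 30 days (6 left).
6 days into July → 6 July 2051.

6 July 2051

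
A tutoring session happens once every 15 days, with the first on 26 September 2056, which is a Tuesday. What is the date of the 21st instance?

23 July 2057

The 21st occurrence is 20 intervals after the first: 20 × 15 = 300 days after 26 September 2056.
September has 30 days — 4 days to the end of September leaves 296.
October has 31 days (265 left).
November has 30 days (235 left).
December has 31 days (204 left).
January has 31 days (173 left).
February has 28 days (145 left).
March has 31 days (114 left).
April has 30 days (84 left).
May has 31 days (53 left).
June has 30 days (23 left).
23 days into July → 23 July 2057.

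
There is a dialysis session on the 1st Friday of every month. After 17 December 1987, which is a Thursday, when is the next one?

1 January 1988

December 1987 starts on a Tuesday, so its 1st Friday is 4 December 1987 (3 days in).
That is not after 17 December 1987, so look at January 1988.
January 1988 starts on a Friday, so its 1st Friday is 1 January 1988.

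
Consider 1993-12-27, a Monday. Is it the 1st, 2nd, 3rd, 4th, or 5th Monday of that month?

4th

Day 27 falls in week ⌈27/7⌉ of the month.
Days 1–7 hold the 1st Monday, 8–14 the 2nd, 15–21 the 3rd, 22–28 the 4th, 29–31 the 5th.
27 is in the range for the 4th.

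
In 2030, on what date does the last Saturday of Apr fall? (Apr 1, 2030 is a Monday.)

Apr 27, 2030

Apr 2030 begins on a Monday, so the first Saturday is Apr 6 (5 days later).
Apr 2030 has 30 days. Adding weeks: 6, 13, 20, 27 — the last one ≤ 30 is the 27th.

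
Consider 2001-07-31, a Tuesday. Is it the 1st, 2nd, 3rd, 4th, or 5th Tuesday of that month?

Day 31 falls in week ⌈31/7⌉ of the month.
Days 1–7 hold the 1st Tuesday, 8–14 the 2nd, 15–21 the 3rd, 22–28 the 4th, 29–31 the 5th.
31 is in the range for the 5th.

5th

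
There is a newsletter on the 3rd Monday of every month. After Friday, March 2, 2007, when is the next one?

March 2007 starts on a Thursday; its first Monday is the 5th, so the 3rd Monday is the 19th — March 19, 2007.
March 19, 2007 is after March 2, 2007, so that is the next one.

March 19, 2007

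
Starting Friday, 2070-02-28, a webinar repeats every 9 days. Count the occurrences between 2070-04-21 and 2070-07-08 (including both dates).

9

Occurrences land 9·i days after 2070-02-28 for i = 0, 1, 2, …
2070-04-21 is 52 days after the start; 52 ÷ 9 = 5 remainder 7; since the remainder is 7, round up to i = 6. First occurrence in the window: #7 on 2070-04-23 (6×9 = 54 days in).
2070-07-08 is 130 days after the start; 130 ÷ 9 = 14 remainder 4. Last occurrence in the window: #15 on 2070-07-04.
Occurrences #7 through #15: 9 in total.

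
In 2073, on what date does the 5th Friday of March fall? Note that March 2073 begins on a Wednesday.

March 2073 begins on a Wednesday, so the first Friday is March 3 (2 days later).
The 5th Friday is 4 weeks later: 3 + 28 = 31.

31 March 2073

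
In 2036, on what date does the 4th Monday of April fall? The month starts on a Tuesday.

28 April 2036

April 2036 begins on a Tuesday, so the first Monday is April 7 (6 days later).
The 4th Monday is 3 weeks later: 7 + 21 = 28.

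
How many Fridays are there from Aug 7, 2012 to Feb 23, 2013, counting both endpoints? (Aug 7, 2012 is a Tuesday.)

Aug 7, 2012 is a Tuesday; the first Friday on or after it is Aug 10, 2012 (3 days later).
From Aug 10, 2012 to Feb 23, 2013: 21 + 30 + 31 + 30 + 31 + 31 + 23 = 197 days (rest of Aug, Sep, Oct, Nov, Dec, Jan, Feb).
197 ÷ 7 = 28 full weeks with remainder 1, so 28 more Fridays after the first → 29.

29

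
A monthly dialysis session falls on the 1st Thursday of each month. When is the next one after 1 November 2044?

3 November 2044

November 2044 starts on a Tuesday, so its 1st Thursday is 3 November 2044 (2 days in).
3 November 2044 is after 1 November 2044, so that is the next one.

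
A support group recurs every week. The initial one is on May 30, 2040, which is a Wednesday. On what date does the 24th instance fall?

The 24th occurrence is 23 intervals after the first: 23 × 7 = 161 days after May 30, 2040.
May has 31 days — 1 day to the end of May leaves 160.
June has 30 days (130 left).
July has 31 days (99 left).
August has 31 days (68 left).
September has 30 days (38 left).
October has 31 days (7 left).
7 days into November → November 7, 2040.

November 7, 2040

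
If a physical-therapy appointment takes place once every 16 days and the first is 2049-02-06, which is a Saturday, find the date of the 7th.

2049-05-13

The 7th occurrence is 6 intervals after the first: 6 × 16 = 96 days after 2049-02-06.
February has 28 days — 22 days to the end of February leaves 74.
March has 31 days (43 left).
April has 30 days (13 left).
13 days into May → 2049-05-13.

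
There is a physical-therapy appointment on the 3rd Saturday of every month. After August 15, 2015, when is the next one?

August 2015 starts on a Saturday; its first Saturday is the 1st, so the 3rd Saturday is the 15th — August 15, 2015.
That is not after August 15, 2015, so look at September 2015.
September 2015 starts on a Tuesday; its first Saturday is the 5th, so the 3rd Saturday is the 19th — September 19, 2015.

September 19, 2015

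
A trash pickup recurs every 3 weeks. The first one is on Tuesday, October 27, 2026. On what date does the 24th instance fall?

The 24th occurrence is 23 intervals after the first: 23 × 21 = 483 days after October 27, 2026.
October has 31 days — 4 days to the end of October leaves 479.
From end of October to end of 2026 is 61 days (418 left).
2027 has 365 days (53 left).
January has 31 days (22 left).
22 days into February → February 22, 2028.

February 22, 2028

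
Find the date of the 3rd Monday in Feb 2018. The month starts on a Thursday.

Feb 19, 2018

Feb 2018 begins on a Thursday, so the first Monday is Feb 5 (4 days later).
The 3rd Monday is 2 weeks later: 5 + 14 = 19.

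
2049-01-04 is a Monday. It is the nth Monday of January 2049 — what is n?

1st

Day 4 falls in week ⌈4/7⌉ of the month.
Days 1–7 hold the 1st Monday, 8–14 the 2nd, 15–21 the 3rd, 22–28 the 4th, 29–31 the 5th.
4 is in the range for the 1st.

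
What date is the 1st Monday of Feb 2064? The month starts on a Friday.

Feb 2064 begins on a Friday, so the first Monday is Feb 4 (3 days later).

Feb 4, 2064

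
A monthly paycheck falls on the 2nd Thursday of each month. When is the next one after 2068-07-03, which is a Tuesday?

2068-07-12

July 2068 starts on a Sunday; its first Thursday is the 5th, so the 2nd Thursday is the 12th — 2068-07-12.
2068-07-12 is after 2068-07-03, so that is the next one.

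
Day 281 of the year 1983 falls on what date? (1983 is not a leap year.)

October 8, 1983

January has 31 days (281 − 31 = 250 remain).
February has 28 days (250 − 28 = 222 remain).
March has 31 days (222 − 31 = 191 remain).
April has 30 days (191 − 30 = 161 remain).
May has 31 days (161 − 31 = 130 remain).
June has 30 days (130 − 30 = 100 remain).
July has 31 days (100 − 31 = 69 remain).
August has 31 days (69 − 31 = 38 remain).
September has 30 days (38 − 30 = 8 remain).
8 into October → October 8.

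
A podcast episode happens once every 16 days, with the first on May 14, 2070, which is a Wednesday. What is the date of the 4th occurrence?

The 4th occurrence is 3 intervals after the first: 3 × 16 = 48 days after May 14, 2070.
May has 31 days — 17 days to the end of May leaves 31.
June has 30 days (1 left).
1 day into July → July 1, 2070.

July 1, 2070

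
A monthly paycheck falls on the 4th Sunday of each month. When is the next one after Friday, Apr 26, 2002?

Apr 28, 2002

Apr 2002 starts on a Monday; its first Sunday is the 7th, so the 4th Sunday is the 28th — Apr 28, 2002.
Apr 28, 2002 is after Apr 26, 2002, so that is the next one.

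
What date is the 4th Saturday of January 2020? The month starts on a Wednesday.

January 2020 begins on a Wednesday, so the first Saturday is January 4 (3 days later).
The 4th Saturday is 3 weeks later: 4 + 21 = 25.

25 January 2020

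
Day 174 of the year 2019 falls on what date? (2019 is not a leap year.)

January has 31 days (174 − 31 = 143 remain).
February has 28 days (143 − 28 = 115 remain).
March has 31 days (115 − 31 = 84 remain).
April has 30 days (84 − 30 = 54 remain).
May has 31 days (54 − 31 = 23 remain).
23 into June → June 23.

23 June 2019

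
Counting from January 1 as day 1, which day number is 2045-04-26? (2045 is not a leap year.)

Days in months before April: 31 + 28 + 31 = 90.
Plus 26 days into April → day 116.

116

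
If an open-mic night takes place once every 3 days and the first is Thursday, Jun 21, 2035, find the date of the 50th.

Nov 15, 2035

The 50th occurrence is 49 intervals after the first: 49 × 3 = 147 days after Jun 21, 2035.
Jun has 30 days — 9 days to the end of Jun leaves 138.
Jul has 31 days (107 left).
Aug has 31 days (76 left).
Sep has 30 days (46 left).
Oct has 31 days (15 left).
15 days into Nov → Nov 15, 2035.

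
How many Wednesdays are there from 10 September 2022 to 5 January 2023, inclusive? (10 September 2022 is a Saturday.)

17

10 September 2022 is a Saturday; the first Wednesday on or after it is 14 September 2022 (4 days later).
From 14 September 2022 to 5 January 2023: 16 + 31 + 30 + 31 + 5 = 113 days (rest of September, October, November, December, January).
113 ÷ 7 = 16 full weeks with remainder 1, so 16 more Wednesdays after the first → 17.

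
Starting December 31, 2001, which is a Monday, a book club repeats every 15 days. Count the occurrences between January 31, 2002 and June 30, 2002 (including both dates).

10

Occurrences land 15·i days after December 31, 2001 for i = 0, 1, 2, …
January 31, 2002 is 31 days after the start; 31 ÷ 15 = 2 remainder 1; since the remainder is 1, round up to i = 3. First occurrence in the window: #4 on February 14, 2002 (3×15 = 45 days in).
June 30, 2002 is 181 days after the start; 181 ÷ 15 = 12 remainder 1. Last occurrence in the window: #13 on June 29, 2002.
Occurrences #4 through #13: 10 in total.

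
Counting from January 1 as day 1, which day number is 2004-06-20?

Days in months before June: 31 + 29 + 31 + 30 + 31 = 152.
Plus 20 days into June → day 172.

172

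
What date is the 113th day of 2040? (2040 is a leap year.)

January has 31 days (113 − 31 = 82 remain).
February has 29 days (82 − 29 = 53 remain).
March has 31 days (53 − 31 = 22 remain).
22 into April → April 22.

2040-04-22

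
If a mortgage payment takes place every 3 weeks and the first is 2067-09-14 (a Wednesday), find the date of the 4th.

The 4th occurrence is 3 intervals after the first: 3 × 21 = 63 days after 2067-09-14.
September has 30 days — 16 days to the end of September leaves 47.
October has 31 days (16 left).
16 days into November → 2067-11-16.

2067-11-16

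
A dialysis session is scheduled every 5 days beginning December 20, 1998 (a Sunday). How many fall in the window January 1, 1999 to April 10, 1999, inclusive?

20

Occurrences land 5·i days after December 20, 1998 for i = 0, 1, 2, …
January 1, 1999 is 12 days after the start; 12 ÷ 5 = 2 remainder 2; since the remainder is 2, round up to i = 3. First occurrence in the window: #4 on January 4, 1999 (3×5 = 15 days in).
April 10, 1999 is 111 days after the start; 111 ÷ 5 = 22 remainder 1. Last occurrence in the window: #23 on April 9, 1999.
Occurrences #4 through #23: 20 in total.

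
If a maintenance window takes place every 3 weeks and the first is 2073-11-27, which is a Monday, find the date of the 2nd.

2073-12-18

The 2nd occurrence is 1 interval after the first: 1 × 21 = 21 days after 2073-11-27.
November has 30 days — 3 days to the end of November leaves 18.
18 days into December → 2073-12-18.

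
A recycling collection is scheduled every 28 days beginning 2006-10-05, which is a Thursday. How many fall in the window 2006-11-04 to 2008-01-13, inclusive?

15

Occurrences land 28·i days after 2006-10-05 for i = 0, 1, 2, …
2006-11-04 is 30 days after the start; 30 ÷ 28 = 1 remainder 2; since the remainder is 2, round up to i = 2. First occurrence in the window: #3 on 2006-11-30 (2×28 = 56 days in).
2008-01-13 is 465 days after the start; 465 ÷ 28 = 16 remainder 17. Last occurrence in the window: #17 on 2007-12-27.
Occurrences #3 through #17: 15 in total.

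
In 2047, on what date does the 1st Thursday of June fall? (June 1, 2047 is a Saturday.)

2047-06-06

June 2047 begins on a Saturday, so the first Thursday is June 6 (5 days later).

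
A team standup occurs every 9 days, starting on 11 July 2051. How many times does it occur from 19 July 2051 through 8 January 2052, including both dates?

20

Occurrences land 9·i days after 11 July 2051 for i = 0, 1, 2, …
19 July 2051 is 8 days after the start; 8 ÷ 9 = 0 remainder 8; since the remainder is 8, round up to i = 1. First occurrence in the window: #2 on 20 July 2051 (1×9 = 9 days in).
8 January 2052 is 181 days after the start; 181 ÷ 9 = 20 remainder 1. Last occurrence in the window: #21 on 7 January 2052.
Occurrences #2 through #21: 20 in total.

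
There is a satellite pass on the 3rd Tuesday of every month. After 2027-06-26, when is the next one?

2027-07-20

June 2027 starts on a Tuesday; its first Tuesday is the 1st, so the 3rd Tuesday is the 15th — 2027-06-15.
That is not after 2027-06-26, so look at July 2027.
July 2027 starts on a Thursday; its first Tuesday is the 6th, so the 3rd Tuesday is the 20th — 2027-07-20.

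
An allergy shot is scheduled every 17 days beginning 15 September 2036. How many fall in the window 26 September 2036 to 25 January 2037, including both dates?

Occurrences land 17·i days after 15 September 2036 for i = 0, 1, 2, …
26 September 2036 is 11 days after the start; 11 ÷ 17 = 0 remainder 11; since the remainder is 11, round up to i = 1. First occurrence in the window: #2 on 2 October 2036 (1×17 = 17 days in).
25 January 2037 is 132 days after the start; 132 ÷ 17 = 7 remainder 13. Last occurrence in the window: #8 on 12 January 2037.
Occurrences #2 through #8: 7 in total.

7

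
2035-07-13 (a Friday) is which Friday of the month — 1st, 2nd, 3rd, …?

2nd

Day 13 falls in week ⌈13/7⌉ of the month.
Days 1–7 hold the 1st Friday, 8–14 the 2nd, 15–21 the 3rd, 22–28 the 4th, 29–31 the 5th.
13 is in the range for the 2nd.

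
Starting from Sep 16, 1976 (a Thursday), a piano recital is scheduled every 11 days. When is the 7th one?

The 7th occurrence is 6 intervals after the first: 6 × 11 = 66 days after Sep 16, 1976.
Sep has 30 days — 14 days to the end of Sep leaves 52.
Oct has 31 days (21 left).
21 days into Nov → Nov 21, 1976.

Nov 21, 1976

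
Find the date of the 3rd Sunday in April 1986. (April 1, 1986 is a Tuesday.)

April 1986 begins on a Tuesday, so the first Sunday is April 6 (5 days later).
The 3rd Sunday is 2 weeks later: 6 + 14 = 20.

April 20, 1986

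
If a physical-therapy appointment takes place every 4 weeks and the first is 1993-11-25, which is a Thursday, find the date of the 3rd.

1994-01-20

The 3rd occurrence is 2 intervals after the first: 2 × 28 = 56 days after 1993-11-25.
November has 30 days — 5 days to the end of November leaves 51.
December has 31 days (20 left).
20 days into January → 1994-01-20.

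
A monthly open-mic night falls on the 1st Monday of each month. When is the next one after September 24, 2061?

October 3, 2061

September 2061 starts on a Thursday, so its 1st Monday is September 5, 2061 (4 days in).
That is not after September 24, 2061, so look at October 2061.
October 2061 starts on a Saturday, so its 1st Monday is October 3, 2061 (2 days in).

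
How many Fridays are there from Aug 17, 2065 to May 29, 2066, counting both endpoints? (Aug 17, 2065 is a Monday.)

Aug 17, 2065 is a Monday; the first Friday on or after it is Aug 21, 2065 (4 days later).
From Aug 21, 2065 to May 29, 2066: 10 + 30 + 31 + 30 + 31 + 31 + 28 + 31 + 30 + 29 = 281 days (rest of Aug, Sep, Oct, Nov, Dec, Jan, Feb, Mar, Apr, May).
281 ÷ 7 = 40 full weeks with remainder 1, so 40 more Fridays after the first → 41.

41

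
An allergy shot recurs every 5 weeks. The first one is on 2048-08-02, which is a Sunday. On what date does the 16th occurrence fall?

The 16th occurrence is 15 intervals after the first: 15 × 35 = 525 days after 2048-08-02.
August has 31 days — 29 days to the end of August leaves 496.
From end of August to end of 2048 is 122 days (374 left).
2049 has 365 days (9 left).
9 days into January → 2050-01-09.

2050-01-09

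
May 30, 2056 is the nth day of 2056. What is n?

Days in months before May: 31 + 29 + 31 + 30 = 121.
Plus 30 days into May → day 151.

151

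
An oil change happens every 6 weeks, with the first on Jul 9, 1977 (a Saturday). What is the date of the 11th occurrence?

The 11th occurrence is 10 intervals after the first: 10 × 42 = 420 days after Jul 9, 1977.
Jul has 31 days — 22 days to the end of Jul leaves 398.
Aug has 31 days (367 left).
Sep has 30 days (337 left).
Oct has 31 days (306 left).
Nov has 30 days (276 left).
Dec has 31 days (245 left).
Jan has 31 days (214 left).
Feb has 28 days (186 left).
Mar has 31 days (155 left).
Apr has 30 days (125 left).
May has 31 days (94 left).
Jun has 30 days (64 left).
Jul has 31 days (33 left).
Aug has 31 days (2 left).
2 days into Sep → Sep 2, 1978.

Sep 2, 1978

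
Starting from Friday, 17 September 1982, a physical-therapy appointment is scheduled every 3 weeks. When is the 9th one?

The 9th occurrence is 8 intervals after the first: 8 × 21 = 168 days after 17 September 1982.
September has 30 days — 13 days to the end of September leaves 155.
October has 31 days (124 left).
November has 30 days (94 left).
December has 31 days (63 left).
January has 31 days (32 left).
February has 28 days (4 left).
4 days into March → 4 March 1983.

4 March 1983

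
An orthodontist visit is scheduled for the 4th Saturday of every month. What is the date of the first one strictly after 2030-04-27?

2030-05-25

April 2030 starts on a Monday; its first Saturday is the 6th, so the 4th Saturday is the 27th — 2030-04-27.
That is not after 2030-04-27, so look at May 2030.
May 2030 starts on a Wednesday; its first Saturday is the 4th, so the 4th Saturday is the 25th — 2030-05-25.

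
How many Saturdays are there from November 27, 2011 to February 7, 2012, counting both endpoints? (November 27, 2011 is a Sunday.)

10

November 27, 2011 is a Sunday; the first Saturday on or after it is December 3, 2011 (6 days later).
From December 3, 2011 to February 7, 2012: 28 + 31 + 7 = 66 days (rest of December, January, February).
66 ÷ 7 = 9 full weeks with remainder 3, so 9 more Saturdays after the first → 10.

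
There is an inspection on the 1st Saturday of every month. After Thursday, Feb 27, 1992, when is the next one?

Feb 1992 starts on a Saturday, so its 1st Saturday is Feb 1, 1992.
That is not after Feb 27, 1992, so look at Mar 1992.
Mar 1992 starts on a Sunday, so its 1st Saturday is Mar 7, 1992 (6 days in).

Mar 7, 1992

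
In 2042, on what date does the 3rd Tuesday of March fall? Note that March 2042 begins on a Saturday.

March 2042 begins on a Saturday, so the first Tuesday is March 4 (3 days later).
The 3rd Tuesday is 2 weeks later: 4 + 14 = 18.

18 March 2042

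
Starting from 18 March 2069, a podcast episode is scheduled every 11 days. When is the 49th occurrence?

The 49th occurrence is 48 intervals after the first: 48 × 11 = 528 days after 18 March 2069.
March has 31 days — 13 days to the end of March leaves 515.
From end of March to end of 2069 is 275 days (240 left).
January has 31 days (209 left).
February has 28 days (181 left).
March has 31 days (150 left).
April has 30 days (120 left).
May has 31 days (89 left).
June has 30 days (59 left).
July has 31 days (28 left).
28 days into August → 28 August 2070.

28 August 2070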